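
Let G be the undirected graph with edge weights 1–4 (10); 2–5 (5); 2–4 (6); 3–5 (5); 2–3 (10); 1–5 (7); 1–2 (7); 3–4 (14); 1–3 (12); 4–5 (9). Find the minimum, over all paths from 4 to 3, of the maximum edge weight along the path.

Checking several routes:
4 -> 5 -> 3: max(9, 5) = 9
4 -> 2 -> 5 -> 3: max(6, 5, 5) = 6
4 -> 2 -> 1 -> 5 -> 3: max(6, 7, 7, 5) = 7
4 -> 1 -> 5 -> 3: max(10, 7, 5) = 10
4 -> 1 -> 5 -> 2 -> 3: max(10, 7, 5, 10) = 10
Smallest bottleneck: 6.

6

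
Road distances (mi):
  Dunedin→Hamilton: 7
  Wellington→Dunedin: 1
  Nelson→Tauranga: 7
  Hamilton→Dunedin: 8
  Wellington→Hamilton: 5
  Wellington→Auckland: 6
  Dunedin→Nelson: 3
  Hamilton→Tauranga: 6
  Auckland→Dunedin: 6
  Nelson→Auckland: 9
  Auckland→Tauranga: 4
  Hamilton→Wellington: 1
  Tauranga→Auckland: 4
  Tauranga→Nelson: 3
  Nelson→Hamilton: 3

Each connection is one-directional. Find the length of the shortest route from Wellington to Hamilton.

Comparing a few candidate routes:
Wellington → Dunedin → Nelson → Hamilton: 1 + 3 + 3 = 7
Wellington → Hamilton: 5
Wellington → Dunedin → Hamilton: 1 + 7 = 8
Wellington → Auckland → Dunedin → Nelson → Hamilton: 6 + 6 + 3 + 3 = 18
Wellington → Auckland → Tauranga → Nelson → Hamilton: 6 + 4 + 3 + 3 = 16
Shortest: 5 mi.

5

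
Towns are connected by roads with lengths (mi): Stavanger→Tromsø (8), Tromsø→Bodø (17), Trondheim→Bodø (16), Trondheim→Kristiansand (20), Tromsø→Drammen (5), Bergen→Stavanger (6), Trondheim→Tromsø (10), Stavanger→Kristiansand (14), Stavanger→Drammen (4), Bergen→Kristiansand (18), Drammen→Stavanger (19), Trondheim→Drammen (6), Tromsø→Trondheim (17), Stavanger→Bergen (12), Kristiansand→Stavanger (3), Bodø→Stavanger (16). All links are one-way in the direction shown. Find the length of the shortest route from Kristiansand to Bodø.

Paths from Kristiansand to Bodø:
Kristiansand → Stavanger → Tromsø → Trondheim → Bodø: 3 + 8 + 17 + 16 = 44
Kristiansand → Stavanger → Tromsø → Bodø: 3 + 8 + 17 = 28
Shortest: 28 mi.

28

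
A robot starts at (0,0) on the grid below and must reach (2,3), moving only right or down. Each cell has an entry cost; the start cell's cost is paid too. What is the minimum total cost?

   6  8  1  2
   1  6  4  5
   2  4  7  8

28

Path [0,0] -> [1,0] -> [2,0] -> [2,1] -> [2,2] -> [2,3]: 6 + 1 + 2 + 4 + 7 + 8 = 28.
For comparison, the top-then-right route costs 30.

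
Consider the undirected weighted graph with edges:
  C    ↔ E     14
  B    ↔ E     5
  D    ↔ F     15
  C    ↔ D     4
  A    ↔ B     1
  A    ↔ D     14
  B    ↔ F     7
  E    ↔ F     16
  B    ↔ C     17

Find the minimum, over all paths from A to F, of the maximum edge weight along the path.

A few of the A→F routes:
A → D → C → E → B → F: max(14, 4, 14, 5, 7) = 14
A → B → F: max(1, 7) = 7
A → D → C → E → F: max(14, 4, 14, 16) = 16
A → D → F: max(14, 15) = 15
A → B → E → C → D → F: max(1, 5, 14, 4, 15) = 15
A → B → E → F: max(1, 5, 16) = 16
The minimum achievable maximum is 7.

7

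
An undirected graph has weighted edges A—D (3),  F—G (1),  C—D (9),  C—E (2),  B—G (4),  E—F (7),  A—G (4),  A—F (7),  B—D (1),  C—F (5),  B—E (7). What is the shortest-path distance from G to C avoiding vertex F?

Paths from G to C avoiding F:
G→A→D→B→E→C: 4 + 3 + 1 + 7 + 2 = 17
G→B→E→C: 4 + 7 + 2 = 13
G→B→D→C: 4 + 1 + 9 = 14
G→A→D→C: 4 + 3 + 9 = 16
Shortest: 13.

13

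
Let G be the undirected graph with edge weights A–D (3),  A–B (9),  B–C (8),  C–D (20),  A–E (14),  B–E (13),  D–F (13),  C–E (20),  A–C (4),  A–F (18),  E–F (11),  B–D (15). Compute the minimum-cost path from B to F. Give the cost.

A few of the B→F routes:
B → D → F: 15 + 13 = 28
B → A → D → F: 9 + 3 + 13 = 25
B → A → F: 9 + 18 = 27
B → E → F: 13 + 11 = 24
B → C → A → F: 8 + 4 + 18 = 30
B → C → A → D → F: 8 + 4 + 3 + 13 = 28
The minimum is 24.

24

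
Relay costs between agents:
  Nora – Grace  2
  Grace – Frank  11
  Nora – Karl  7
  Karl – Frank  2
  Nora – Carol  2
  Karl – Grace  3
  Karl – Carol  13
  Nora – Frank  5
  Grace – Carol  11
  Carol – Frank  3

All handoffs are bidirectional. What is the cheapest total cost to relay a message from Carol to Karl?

5

Comparing a few candidate routes:
Carol→Frank→Karl: 3 + 2 = 5
Carol→Nora→Grace→Karl: 2 + 2 + 3 = 7
Carol→Nora→Karl: 2 + 7 = 9
Best route has total 5.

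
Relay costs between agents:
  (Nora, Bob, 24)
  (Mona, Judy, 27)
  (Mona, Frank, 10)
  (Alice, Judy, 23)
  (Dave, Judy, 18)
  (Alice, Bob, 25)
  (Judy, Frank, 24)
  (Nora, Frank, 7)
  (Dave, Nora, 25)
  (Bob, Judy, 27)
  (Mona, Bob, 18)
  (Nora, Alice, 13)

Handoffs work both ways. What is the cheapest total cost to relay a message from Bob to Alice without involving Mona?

A few of the Bob→Alice routes:
Bob-Judy-Alice: 27 + 23 = 50
Bob-Judy-Frank-Nora-Alice: 27 + 24 + 7 + 13 = 71
Bob-Nora-Alice: 24 + 13 = 37
Bob-Nora-Frank-Judy-Alice: 24 + 7 + 24 + 23 = 78
Bob-Alice: 25
Best route has total 25.

25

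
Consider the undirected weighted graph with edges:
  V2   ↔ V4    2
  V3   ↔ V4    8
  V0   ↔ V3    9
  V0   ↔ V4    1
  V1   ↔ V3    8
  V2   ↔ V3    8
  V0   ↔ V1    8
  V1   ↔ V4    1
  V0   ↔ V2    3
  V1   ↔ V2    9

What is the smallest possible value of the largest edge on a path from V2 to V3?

A few of the V2→V3 routes:
V2 - V4 - V0 - V1 - V3: max(2, 1, 8, 8) = 8
V2 - V4 - V1 - V3: max(2, 1, 8) = 8
V2 - V4 - V3: max(2, 8) = 8
V2 - V0 - V1 - V3: max(3, 8, 8) = 8
V2 - V0 - V4 - V3: max(3, 1, 8) = 8
V2 - V0 - V4 - V1 - V3: max(3, 1, 1, 8) = 8
Smallest bottleneck: 8.

8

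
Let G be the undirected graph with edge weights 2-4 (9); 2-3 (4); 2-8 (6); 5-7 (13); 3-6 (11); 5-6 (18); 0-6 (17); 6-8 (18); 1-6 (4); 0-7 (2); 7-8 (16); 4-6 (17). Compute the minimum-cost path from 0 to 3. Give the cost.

A few of the 0→3 routes:
0-7-5-6-3: 2 + 13 + 18 + 11 = 44
0-6-3: 17 + 11 = 28
0-7-8-6-3: 2 + 16 + 18 + 11 = 47
0-7-8-2-3: 2 + 16 + 6 + 4 = 28
0-6-8-2-3: 17 + 18 + 6 + 4 = 45
Best route has total 28.

28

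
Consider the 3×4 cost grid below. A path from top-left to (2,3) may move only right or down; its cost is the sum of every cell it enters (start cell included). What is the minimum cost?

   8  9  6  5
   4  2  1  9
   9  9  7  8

30

Best path: (0,0) (1,0) (1,1) (1,2) (2,2) (2,3)
Cost: 8 + 4 + 2 + 1 + 7 + 8 = 30
For comparison, the top-then-right route costs 45.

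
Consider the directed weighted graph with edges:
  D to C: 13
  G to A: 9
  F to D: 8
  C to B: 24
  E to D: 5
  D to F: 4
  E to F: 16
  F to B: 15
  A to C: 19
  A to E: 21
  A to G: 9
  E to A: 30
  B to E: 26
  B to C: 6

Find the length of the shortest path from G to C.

28

A few of the G→C routes:
G - A - C: 9 + 19 = 28
G - A - E - D - C: 9 + 21 + 5 + 13 = 48
G - A - E - D - F - B - C: 9 + 21 + 5 + 4 + 15 + 6 = 60
Best route has total 28.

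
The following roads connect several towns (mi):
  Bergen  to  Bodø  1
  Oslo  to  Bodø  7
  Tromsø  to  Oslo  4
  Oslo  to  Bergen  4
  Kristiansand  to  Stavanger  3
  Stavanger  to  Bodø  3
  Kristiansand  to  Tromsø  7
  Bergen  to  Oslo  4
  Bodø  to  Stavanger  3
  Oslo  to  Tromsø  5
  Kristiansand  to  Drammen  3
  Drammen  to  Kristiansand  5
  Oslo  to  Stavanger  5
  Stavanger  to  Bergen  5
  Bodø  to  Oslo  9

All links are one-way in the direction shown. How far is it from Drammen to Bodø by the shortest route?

A few of the Drammen→Bodø routes:
Drammen - Kristiansand - Tromsø - Oslo - Bodø: 5 + 7 + 4 + 7 = 23
Drammen - Kristiansand - Tromsø - Oslo - Bergen - Bodø: 5 + 7 + 4 + 4 + 1 = 21
Drammen - Kristiansand - Tromsø - Oslo - Stavanger - Bodø: 5 + 7 + 4 + 5 + 3 = 24
Drammen - Kristiansand - Stavanger - Bodø: 5 + 3 + 3 = 11
Drammen - Kristiansand - Stavanger - Bergen - Bodø: 5 + 3 + 5 + 1 = 14
Drammen - Kristiansand - Stavanger - Bergen - Oslo - Bodø: 5 + 3 + 5 + 4 + 7 = 24
Best route has total 11 mi.

11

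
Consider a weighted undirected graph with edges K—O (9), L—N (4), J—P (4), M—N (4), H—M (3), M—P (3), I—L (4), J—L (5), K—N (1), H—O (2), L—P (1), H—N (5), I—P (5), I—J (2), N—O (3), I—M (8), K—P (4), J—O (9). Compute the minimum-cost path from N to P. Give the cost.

5

Comparing a few candidate routes:
N-H-M-P: 5 + 3 + 3 = 11
N-M-P: 4 + 3 = 7
N-K-P: 1 + 4 = 5
N-L-P: 4 + 1 = 5
N-O-H-M-P: 3 + 2 + 3 + 3 = 11
Shortest: 5.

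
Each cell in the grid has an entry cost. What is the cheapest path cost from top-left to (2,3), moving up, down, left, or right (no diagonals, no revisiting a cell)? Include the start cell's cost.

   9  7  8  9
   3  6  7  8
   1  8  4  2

27

Cheapest: (0,0) → (1,0) → (2,0) → (2,1) → (2,2) → (2,3)
  9 + 3 + 1 + 8 + 4 + 2 = 27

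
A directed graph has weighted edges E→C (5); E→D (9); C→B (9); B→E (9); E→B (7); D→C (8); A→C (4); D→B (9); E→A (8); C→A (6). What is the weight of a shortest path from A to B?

Paths from A to B:
A-C-B: 4 + 9 = 13
The minimum is 13.

13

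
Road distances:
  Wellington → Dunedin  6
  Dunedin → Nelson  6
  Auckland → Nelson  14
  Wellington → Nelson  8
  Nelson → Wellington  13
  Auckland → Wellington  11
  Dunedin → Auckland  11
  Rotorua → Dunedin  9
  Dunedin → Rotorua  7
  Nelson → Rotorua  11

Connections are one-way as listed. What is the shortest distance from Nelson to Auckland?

30

Candidate routes:
Nelson - Rotorua - Dunedin - Auckland: 11 + 9 + 11 = 31
Nelson - Wellington - Dunedin - Auckland: 13 + 6 + 11 = 30
Shortest: 30.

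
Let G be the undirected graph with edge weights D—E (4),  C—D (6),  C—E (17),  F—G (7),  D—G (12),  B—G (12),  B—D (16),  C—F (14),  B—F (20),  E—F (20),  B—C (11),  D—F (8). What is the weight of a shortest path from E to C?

10

Checking several routes:
E - D - F - C: 4 + 8 + 14 = 26
E - D - C: 4 + 6 = 10
E - D - B - C: 4 + 16 + 11 = 31
E - F - C: 20 + 14 = 34
E - C: 17
Best route has total 10.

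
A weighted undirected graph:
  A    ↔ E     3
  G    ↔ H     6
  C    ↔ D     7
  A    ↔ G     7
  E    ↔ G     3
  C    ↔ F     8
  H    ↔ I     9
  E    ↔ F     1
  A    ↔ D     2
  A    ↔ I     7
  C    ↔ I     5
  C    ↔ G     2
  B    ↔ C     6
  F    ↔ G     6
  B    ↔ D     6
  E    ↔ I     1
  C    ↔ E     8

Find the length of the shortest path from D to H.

14

Checking several routes:
D - A - E - I - H: 2 + 3 + 1 + 9 = 15
D - A - E - G - H: 2 + 3 + 3 + 6 = 14
D - A - G - H: 2 + 7 + 6 = 15
Shortest: 14.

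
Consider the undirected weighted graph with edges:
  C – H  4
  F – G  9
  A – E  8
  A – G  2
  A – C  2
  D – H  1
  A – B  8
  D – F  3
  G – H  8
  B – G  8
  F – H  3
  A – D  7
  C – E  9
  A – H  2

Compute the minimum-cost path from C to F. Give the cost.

7

Some routes from C to F:
C → A → H → F: 2 + 2 + 3 = 7
C → H → D → F: 4 + 1 + 3 = 8
C → H → F: 4 + 3 = 7
C → A → H → D → F: 2 + 2 + 1 + 3 = 8
Best route has total 7.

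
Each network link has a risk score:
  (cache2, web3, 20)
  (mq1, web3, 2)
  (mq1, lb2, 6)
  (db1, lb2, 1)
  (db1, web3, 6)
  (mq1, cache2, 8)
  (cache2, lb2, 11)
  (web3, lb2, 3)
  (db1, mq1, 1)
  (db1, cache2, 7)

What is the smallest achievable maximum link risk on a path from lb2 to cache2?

7

A few of the lb2→cache2 routes:
lb2 -> mq1 -> web3 -> db1 -> cache2: max(6, 2, 6, 7) = 7
lb2 -> mq1 -> cache2: max(6, 8) = 8
lb2 -> mq1 -> db1 -> cache2: max(6, 1, 7) = 7
lb2 -> web3 -> mq1 -> db1 -> cache2: max(3, 2, 1, 7) = 7
lb2 -> web3 -> db1 -> cache2: max(3, 6, 7) = 7
lb2 -> db1 -> cache2: max(1, 7) = 7
Best route has worst link 7.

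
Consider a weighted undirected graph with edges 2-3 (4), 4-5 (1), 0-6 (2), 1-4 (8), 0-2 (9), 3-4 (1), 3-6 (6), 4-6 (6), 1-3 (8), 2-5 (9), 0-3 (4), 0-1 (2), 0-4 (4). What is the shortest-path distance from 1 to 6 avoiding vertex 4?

Candidate routes:
1 → 0 → 6: 2 + 2 = 4
1 → 3 → 2 → 0 → 6: 8 + 4 + 9 + 2 = 23
1 → 3 → 0 → 6: 8 + 4 + 2 = 14
1 → 0 → 3 → 6: 2 + 4 + 6 = 12
1 → 0 → 2 → 3 → 6: 2 + 9 + 4 + 6 = 21
1 → 3 → 6: 8 + 6 = 14
Best route has total 4.

4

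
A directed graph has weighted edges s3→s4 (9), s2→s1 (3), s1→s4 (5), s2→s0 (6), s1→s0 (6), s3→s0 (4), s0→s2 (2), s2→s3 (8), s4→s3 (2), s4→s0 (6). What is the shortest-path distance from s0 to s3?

Routes from s0 to s3:
s0 - s2 - s3: 2 + 8 = 10
s0 - s2 - s1 - s4 - s3: 2 + 3 + 5 + 2 = 12
Shortest: 10.

10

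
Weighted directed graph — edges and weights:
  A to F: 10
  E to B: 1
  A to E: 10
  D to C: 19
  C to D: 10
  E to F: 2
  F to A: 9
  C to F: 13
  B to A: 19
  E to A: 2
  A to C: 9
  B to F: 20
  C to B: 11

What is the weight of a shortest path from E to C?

11

Routes from E to C:
E → A → C: 2 + 9 = 11
E → B → F → A → C: 1 + 20 + 9 + 9 = 39
E → F → A → C: 2 + 9 + 9 = 20
E → B → A → C: 1 + 19 + 9 = 29
Best route has total 11.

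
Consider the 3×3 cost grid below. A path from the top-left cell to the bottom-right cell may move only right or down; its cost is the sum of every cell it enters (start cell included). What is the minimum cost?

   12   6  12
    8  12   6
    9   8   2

38

Path (0,0)→(0,1)→(0,2)→(1,2)→(2,2): 12 + 6 + 12 + 6 + 2 = 38.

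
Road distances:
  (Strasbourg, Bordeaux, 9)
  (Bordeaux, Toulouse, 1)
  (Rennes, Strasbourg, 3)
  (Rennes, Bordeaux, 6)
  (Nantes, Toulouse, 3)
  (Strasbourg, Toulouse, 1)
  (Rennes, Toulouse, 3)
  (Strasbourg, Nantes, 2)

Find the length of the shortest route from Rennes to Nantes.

A few of the Rennes→Nantes routes:
Rennes→Strasbourg→Toulouse→Nantes: 3 + 1 + 3 = 7
Rennes→Toulouse→Nantes: 3 + 3 = 6
Rennes→Toulouse→Strasbourg→Nantes: 3 + 1 + 2 = 6
Rennes→Strasbourg→Nantes: 3 + 2 = 5
Best route has total 5.

5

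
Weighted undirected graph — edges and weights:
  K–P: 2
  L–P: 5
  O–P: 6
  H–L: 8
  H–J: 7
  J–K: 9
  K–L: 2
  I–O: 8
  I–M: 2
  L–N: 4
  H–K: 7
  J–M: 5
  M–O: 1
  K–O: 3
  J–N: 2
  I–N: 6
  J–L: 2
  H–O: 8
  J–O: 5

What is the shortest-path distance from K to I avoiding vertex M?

Checking several routes:
K-L-J-N-I: 2 + 2 + 2 + 6 = 12
K-P-O-I: 2 + 6 + 8 = 16
K-L-N-I: 2 + 4 + 6 = 12
K-O-I: 3 + 8 = 11
Best route has total 11.

11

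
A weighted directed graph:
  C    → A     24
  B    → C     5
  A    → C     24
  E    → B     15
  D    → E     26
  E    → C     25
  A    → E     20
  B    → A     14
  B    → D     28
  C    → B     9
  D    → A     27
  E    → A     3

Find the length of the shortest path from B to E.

A few of the B→E routes:
B→A→E: 14 + 20 = 34
B→D→E: 28 + 26 = 54
B→C→A→E: 5 + 24 + 20 = 49
Shortest: 34.

34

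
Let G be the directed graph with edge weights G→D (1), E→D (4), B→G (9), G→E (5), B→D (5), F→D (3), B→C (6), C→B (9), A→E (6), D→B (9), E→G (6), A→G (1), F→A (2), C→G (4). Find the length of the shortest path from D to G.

18

Paths from D to G:
D-B-C-G: 9 + 6 + 4 = 19
D-B-G: 9 + 9 = 18
Best route has total 18.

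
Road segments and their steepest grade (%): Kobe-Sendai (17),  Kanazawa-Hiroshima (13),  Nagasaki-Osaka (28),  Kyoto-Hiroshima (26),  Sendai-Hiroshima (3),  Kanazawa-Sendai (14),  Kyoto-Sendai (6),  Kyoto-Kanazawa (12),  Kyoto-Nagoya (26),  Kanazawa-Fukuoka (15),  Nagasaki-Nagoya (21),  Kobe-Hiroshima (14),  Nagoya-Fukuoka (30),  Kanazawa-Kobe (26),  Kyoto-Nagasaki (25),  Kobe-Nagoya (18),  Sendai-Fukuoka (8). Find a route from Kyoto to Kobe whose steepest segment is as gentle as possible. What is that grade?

Comparing a few candidate routes:
Kyoto -> Kanazawa -> Sendai -> Hiroshima -> Kobe: max(12, 14, 3, 14) = 14
Kyoto -> Sendai -> Kanazawa -> Hiroshima -> Kobe: max(6, 14, 13, 14) = 14
Kyoto -> Kanazawa -> Hiroshima -> Kobe: max(12, 13, 14) = 14
Kyoto -> Sendai -> Hiroshima -> Kobe: max(6, 3, 14) = 14
Best route has worst link 14%.

14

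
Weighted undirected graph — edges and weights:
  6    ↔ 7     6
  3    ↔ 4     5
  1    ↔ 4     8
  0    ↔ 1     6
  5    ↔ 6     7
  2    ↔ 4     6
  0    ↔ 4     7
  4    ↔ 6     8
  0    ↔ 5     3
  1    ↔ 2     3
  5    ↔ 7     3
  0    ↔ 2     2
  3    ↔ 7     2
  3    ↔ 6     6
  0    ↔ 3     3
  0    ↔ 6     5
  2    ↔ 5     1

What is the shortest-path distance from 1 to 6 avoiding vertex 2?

11

Comparing a few candidate routes:
1 - 0 - 6: 6 + 5 = 11
1 - 4 - 6: 8 + 8 = 16
1 - 0 - 3 - 6: 6 + 3 + 6 = 15
1 - 0 - 5 - 6: 6 + 3 + 7 = 16
The minimum is 11.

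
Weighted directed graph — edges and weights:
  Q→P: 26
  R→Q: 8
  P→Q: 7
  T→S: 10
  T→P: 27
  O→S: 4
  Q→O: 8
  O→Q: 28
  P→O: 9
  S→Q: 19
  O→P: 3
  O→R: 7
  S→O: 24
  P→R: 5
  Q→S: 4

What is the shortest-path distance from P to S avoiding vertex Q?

13

Routes from P to S avoiding Q:
P -> O -> S: 9 + 4 = 13
Best route has total 13.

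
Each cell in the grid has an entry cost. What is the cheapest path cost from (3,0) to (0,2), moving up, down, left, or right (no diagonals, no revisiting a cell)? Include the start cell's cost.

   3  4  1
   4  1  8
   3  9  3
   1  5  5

14

Cheapest: r3c0 → r2c0 → r1c0 → r1c1 → r0c1 → r0c2
  1 + 3 + 4 + 1 + 4 + 1 = 14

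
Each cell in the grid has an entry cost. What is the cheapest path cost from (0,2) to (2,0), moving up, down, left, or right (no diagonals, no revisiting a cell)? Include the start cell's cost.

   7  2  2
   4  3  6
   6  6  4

17

Cheapest: r0c2 → r0c1 → r1c1 → r1c0 → r2c0
  2 + 2 + 3 + 4 + 6 = 17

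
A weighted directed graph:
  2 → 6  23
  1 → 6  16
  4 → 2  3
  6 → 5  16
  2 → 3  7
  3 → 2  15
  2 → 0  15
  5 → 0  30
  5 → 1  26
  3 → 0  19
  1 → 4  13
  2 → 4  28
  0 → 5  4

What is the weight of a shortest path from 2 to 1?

Paths from 2 to 1:
2 → 3 → 0 → 5 → 1: 7 + 19 + 4 + 26 = 56
2 → 0 → 5 → 1: 15 + 4 + 26 = 45
2 → 6 → 5 → 1: 23 + 16 + 26 = 65
Shortest: 45.

45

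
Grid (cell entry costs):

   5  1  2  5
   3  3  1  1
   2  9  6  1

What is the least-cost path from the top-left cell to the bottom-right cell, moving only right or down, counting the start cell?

11

One optimal route is r0c0→r0c1→r0c2→r1c2→r1c3→r2c3.
Its cost is 5 + 1 + 2 + 1 + 1 + 1 = 11.
(Top row then right column would cost 15.)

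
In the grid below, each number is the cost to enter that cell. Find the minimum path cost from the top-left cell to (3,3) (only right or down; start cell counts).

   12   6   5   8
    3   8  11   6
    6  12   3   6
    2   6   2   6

37

Path (0,0)→(1,0)→(2,0)→(3,0)→(3,1)→(3,2)→(3,3): 12 + 3 + 6 + 2 + 6 + 2 + 6 = 37.
(Top row then right column would cost 49.)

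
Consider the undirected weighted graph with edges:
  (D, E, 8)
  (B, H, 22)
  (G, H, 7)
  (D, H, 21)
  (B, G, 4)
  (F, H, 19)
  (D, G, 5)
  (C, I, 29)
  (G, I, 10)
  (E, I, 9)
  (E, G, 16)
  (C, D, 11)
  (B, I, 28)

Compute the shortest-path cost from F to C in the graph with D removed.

65

Comparing a few candidate routes:
F - H - G - E - I - C: 19 + 7 + 16 + 9 + 29 = 80
F - H - G - I - C: 19 + 7 + 10 + 29 = 65
F - H - B - G - I - C: 19 + 22 + 4 + 10 + 29 = 84
Shortest: 65.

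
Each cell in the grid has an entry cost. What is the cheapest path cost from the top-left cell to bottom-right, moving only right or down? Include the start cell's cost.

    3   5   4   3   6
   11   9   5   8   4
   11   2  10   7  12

Take [0,0] -> [0,1] -> [0,2] -> [0,3] -> [0,4] -> [1,4] -> [2,4] for a total of 3 + 5 + 4 + 3 + 6 + 4 + 12 = 37.

37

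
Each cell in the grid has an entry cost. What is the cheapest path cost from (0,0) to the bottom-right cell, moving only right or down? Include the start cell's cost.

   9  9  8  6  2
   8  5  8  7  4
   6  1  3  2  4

Cheapest: (0,0) → (1,0) → (1,1) → (2,1) → (2,2) → (2,3) → (2,4)
  9 + 8 + 5 + 1 + 3 + 2 + 4 = 32
For comparison, the top-then-right route costs 42.

32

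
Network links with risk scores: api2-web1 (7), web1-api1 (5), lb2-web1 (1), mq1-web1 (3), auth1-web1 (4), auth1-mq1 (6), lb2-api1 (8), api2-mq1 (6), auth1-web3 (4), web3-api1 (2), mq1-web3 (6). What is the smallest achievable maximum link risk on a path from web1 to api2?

6

Comparing a few candidate routes:
web1 -> api1 -> web3 -> auth1 -> mq1 -> api2: max(5, 2, 4, 6, 6) = 6
web1 -> auth1 -> web3 -> mq1 -> api2: max(4, 4, 6, 6) = 6
web1 -> mq1 -> api2: max(3, 6) = 6
web1 -> auth1 -> mq1 -> api2: max(4, 6, 6) = 6
web1 -> api1 -> web3 -> mq1 -> api2: max(5, 2, 6, 6) = 6
Smallest bottleneck: 6.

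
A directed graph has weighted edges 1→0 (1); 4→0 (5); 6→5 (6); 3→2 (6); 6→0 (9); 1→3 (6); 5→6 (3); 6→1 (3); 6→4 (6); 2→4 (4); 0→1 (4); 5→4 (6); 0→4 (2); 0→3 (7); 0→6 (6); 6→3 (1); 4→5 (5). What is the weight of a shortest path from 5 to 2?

Some routes from 5 to 2:
5→6→1→0→3→2: 3 + 3 + 1 + 7 + 6 = 20
5→4→0→6→3→2: 6 + 5 + 6 + 1 + 6 = 24
5→4→0→3→2: 6 + 5 + 7 + 6 = 24
5→6→1→3→2: 3 + 3 + 6 + 6 = 18
5→6→3→2: 3 + 1 + 6 = 10
Best route has total 10.

10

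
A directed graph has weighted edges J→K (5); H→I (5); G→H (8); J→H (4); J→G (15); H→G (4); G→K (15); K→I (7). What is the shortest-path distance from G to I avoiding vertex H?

22

Paths from G to I avoiding H:
G -> K -> I: 15 + 7 = 22
Best route has total 22.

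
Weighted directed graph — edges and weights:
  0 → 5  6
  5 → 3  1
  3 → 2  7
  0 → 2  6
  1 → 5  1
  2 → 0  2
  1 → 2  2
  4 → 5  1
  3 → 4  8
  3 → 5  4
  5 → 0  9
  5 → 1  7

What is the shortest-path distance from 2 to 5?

Candidate routes:
2→0→5: 2 + 6 = 8
Best route has total 8.

8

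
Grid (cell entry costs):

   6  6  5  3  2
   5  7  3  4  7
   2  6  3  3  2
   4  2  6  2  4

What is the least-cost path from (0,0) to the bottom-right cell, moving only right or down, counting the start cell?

One optimal route is [0,0] -> [1,0] -> [2,0] -> [2,1] -> [2,2] -> [2,3] -> [2,4] -> [3,4].
Its cost is 6 + 5 + 2 + 6 + 3 + 3 + 2 + 4 = 31.

31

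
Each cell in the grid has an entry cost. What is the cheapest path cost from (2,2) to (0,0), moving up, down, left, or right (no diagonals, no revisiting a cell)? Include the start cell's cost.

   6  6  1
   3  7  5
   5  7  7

Best path: [2,2]→[1,2]→[0,2]→[0,1]→[0,0]
Cost: 7 + 5 + 1 + 6 + 6 = 25

25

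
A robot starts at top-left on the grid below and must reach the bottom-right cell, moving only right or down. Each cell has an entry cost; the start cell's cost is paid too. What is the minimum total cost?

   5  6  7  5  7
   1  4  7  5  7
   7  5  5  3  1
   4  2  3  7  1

25

Path r0c0 r1c0 r1c1 r2c1 r2c2 r2c3 r2c4 r3c4: 5 + 1 + 4 + 5 + 5 + 3 + 1 + 1 = 25.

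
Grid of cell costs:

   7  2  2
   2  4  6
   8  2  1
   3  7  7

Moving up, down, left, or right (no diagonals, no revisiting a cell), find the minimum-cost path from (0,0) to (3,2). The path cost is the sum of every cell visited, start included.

23

Best path: [0,0] [0,1] [1,1] [2,1] [2,2] [3,2]
Cost: 7 + 2 + 4 + 2 + 1 + 7 = 23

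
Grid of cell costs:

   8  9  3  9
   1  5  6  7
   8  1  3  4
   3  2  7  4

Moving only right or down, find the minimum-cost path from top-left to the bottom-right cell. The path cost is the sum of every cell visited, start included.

Cheapest: r0c0→r1c0→r1c1→r2c1→r2c2→r2c3→r3c3
  8 + 1 + 5 + 1 + 3 + 4 + 4 = 26
(Top row then right column would cost 44.)

26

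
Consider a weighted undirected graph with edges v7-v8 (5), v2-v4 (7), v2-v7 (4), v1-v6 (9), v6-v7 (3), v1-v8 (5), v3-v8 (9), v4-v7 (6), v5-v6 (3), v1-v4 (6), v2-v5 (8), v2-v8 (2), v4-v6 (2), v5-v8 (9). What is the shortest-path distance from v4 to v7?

Comparing a few candidate routes:
v4 - v7: 6
v4 - v2 - v7: 7 + 4 = 11
v4 - v1 - v8 - v7: 6 + 5 + 5 = 16
v4 - v6 - v5 - v2 - v7: 2 + 3 + 8 + 4 = 17
v4 - v2 - v8 - v7: 7 + 2 + 5 = 14
v4 - v6 - v7: 2 + 3 = 5
The minimum is 5.

5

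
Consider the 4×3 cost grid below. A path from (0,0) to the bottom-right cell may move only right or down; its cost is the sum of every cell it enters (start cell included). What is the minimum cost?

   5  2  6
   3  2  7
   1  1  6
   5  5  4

Cheapest: (0,0) → (0,1) → (1,1) → (2,1) → (3,1) → (3,2)
  5 + 2 + 2 + 1 + 5 + 4 = 19
For comparison, the top-then-right route costs 30.

19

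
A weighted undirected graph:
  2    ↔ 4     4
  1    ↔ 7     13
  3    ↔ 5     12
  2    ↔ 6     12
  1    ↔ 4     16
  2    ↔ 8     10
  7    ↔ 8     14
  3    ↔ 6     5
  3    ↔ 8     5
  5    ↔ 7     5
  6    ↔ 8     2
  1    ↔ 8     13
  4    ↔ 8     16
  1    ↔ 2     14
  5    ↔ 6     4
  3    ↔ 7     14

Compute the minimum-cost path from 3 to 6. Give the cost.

5

A few of the 3→6 routes:
3 -> 6: 5
3 -> 8 -> 6: 5 + 2 = 7
3 -> 7 -> 5 -> 6: 14 + 5 + 4 = 23
3 -> 5 -> 6: 12 + 4 = 16
Shortest: 5.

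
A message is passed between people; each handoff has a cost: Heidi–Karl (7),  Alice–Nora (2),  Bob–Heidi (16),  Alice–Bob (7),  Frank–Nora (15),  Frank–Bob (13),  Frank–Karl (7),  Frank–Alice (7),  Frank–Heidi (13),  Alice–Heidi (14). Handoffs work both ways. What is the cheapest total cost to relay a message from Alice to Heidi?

A few of the Alice→Heidi routes:
Alice-Frank-Heidi: 7 + 13 = 20
Alice-Heidi: 14
Alice-Frank-Karl-Heidi: 7 + 7 + 7 = 21
Best route has total 14.

14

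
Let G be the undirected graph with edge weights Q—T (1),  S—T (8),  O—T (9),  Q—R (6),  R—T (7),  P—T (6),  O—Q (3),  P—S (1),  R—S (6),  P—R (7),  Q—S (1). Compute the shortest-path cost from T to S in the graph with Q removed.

7

Comparing a few candidate routes:
T - R - P - S: 7 + 7 + 1 = 15
T - P - S: 6 + 1 = 7
T - S: 8
T - R - S: 7 + 6 = 13
Shortest: 7.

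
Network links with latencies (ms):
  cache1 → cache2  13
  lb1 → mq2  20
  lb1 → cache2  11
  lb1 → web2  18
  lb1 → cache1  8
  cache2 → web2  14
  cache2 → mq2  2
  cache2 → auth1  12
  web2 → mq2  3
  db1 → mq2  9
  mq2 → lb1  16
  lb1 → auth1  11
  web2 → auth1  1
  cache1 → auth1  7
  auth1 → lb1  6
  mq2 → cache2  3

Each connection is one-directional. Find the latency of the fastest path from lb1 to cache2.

11

Paths from lb1 to cache2:
lb1 - web2 - mq2 - cache2: 18 + 3 + 3 = 24
lb1 - cache2: 11
lb1 - mq2 - cache2: 20 + 3 = 23
lb1 - cache1 - cache2: 8 + 13 = 21
Best route has total 11 ms.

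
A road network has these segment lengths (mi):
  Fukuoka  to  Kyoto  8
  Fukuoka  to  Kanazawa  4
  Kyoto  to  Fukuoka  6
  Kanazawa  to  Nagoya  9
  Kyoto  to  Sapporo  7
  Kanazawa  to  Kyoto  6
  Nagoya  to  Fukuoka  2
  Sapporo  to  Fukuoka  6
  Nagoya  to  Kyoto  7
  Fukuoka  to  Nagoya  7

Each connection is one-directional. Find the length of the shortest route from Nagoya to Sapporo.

Paths from Nagoya to Sapporo:
Nagoya → Fukuoka → Kanazawa → Kyoto → Sapporo: 2 + 4 + 6 + 7 = 19
Nagoya → Kyoto → Sapporo: 7 + 7 = 14
Nagoya → Fukuoka → Kyoto → Sapporo: 2 + 8 + 7 = 17
Shortest: 14 mi.

14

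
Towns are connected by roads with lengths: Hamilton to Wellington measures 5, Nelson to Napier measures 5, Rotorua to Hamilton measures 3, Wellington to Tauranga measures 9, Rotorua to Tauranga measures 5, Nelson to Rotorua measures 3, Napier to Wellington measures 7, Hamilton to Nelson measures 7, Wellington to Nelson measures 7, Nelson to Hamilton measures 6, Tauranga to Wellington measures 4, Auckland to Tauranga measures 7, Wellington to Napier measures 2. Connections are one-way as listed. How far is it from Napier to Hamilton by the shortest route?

20

Candidate routes:
Napier→Wellington→Nelson→Hamilton: 7 + 7 + 6 = 20
Napier→Wellington→Nelson→Rotorua→Hamilton: 7 + 7 + 3 + 3 = 20
Best route has total 20.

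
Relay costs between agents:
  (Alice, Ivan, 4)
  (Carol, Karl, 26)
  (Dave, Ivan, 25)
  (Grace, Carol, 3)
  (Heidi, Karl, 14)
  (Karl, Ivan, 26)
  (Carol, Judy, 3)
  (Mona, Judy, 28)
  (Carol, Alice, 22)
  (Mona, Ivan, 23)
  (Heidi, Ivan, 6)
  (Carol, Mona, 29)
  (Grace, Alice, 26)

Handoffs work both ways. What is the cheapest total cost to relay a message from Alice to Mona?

Comparing a few candidate routes:
Alice -> Carol -> Judy -> Mona: 22 + 3 + 28 = 53
Alice -> Carol -> Mona: 22 + 29 = 51
Alice -> Ivan -> Mona: 4 + 23 = 27
Shortest: 27.

27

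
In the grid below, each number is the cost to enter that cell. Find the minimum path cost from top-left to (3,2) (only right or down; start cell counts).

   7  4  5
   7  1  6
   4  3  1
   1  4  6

22

Take (0,0)→(0,1)→(1,1)→(2,1)→(2,2)→(3,2) for a total of 7 + 4 + 1 + 3 + 1 + 6 = 22.
(Top row then right column would cost 29.)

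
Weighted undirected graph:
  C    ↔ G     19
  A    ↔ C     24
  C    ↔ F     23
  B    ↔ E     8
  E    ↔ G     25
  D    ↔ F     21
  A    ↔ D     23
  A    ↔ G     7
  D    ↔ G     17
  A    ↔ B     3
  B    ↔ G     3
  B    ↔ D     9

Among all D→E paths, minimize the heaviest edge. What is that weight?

9

Some routes from D to E:
D - B - E: max(9, 8) = 9
D - F - C - G - A - B - E: max(21, 23, 19, 7, 3, 8) = 23
D - G - B - E: max(17, 3, 8) = 17
D - G - A - B - E: max(17, 7, 3, 8) = 17
The minimum achievable maximum is 9.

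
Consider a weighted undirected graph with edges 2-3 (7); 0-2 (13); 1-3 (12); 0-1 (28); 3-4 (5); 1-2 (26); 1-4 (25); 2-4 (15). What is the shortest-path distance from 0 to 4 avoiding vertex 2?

45

Paths from 0 to 4 avoiding 2:
0 → 1 → 4: 28 + 25 = 53
0 → 1 → 3 → 4: 28 + 12 + 5 = 45
The minimum is 45.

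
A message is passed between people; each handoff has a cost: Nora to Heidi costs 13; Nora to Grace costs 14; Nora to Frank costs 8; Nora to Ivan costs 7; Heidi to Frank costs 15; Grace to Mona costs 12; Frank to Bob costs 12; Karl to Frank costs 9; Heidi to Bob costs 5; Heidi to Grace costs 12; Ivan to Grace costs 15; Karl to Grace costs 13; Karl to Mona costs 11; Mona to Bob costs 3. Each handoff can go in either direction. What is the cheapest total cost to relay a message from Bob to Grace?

15

Some routes from Bob to Grace:
Bob→Heidi→Grace: 5 + 12 = 17
Bob→Mona→Grace: 3 + 12 = 15
Bob→Mona→Karl→Grace: 3 + 11 + 13 = 27
Shortest: 15.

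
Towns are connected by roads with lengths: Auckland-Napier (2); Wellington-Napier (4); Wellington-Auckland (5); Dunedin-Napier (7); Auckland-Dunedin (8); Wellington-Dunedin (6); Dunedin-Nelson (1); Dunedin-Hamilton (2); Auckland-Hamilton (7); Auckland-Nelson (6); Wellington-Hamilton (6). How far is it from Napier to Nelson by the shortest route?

8

Comparing a few candidate routes:
Napier - Auckland - Dunedin - Nelson: 2 + 8 + 1 = 11
Napier - Auckland - Hamilton - Dunedin - Nelson: 2 + 7 + 2 + 1 = 12
Napier - Wellington - Dunedin - Nelson: 4 + 6 + 1 = 11
Napier - Auckland - Nelson: 2 + 6 = 8
Napier - Dunedin - Nelson: 7 + 1 = 8
Shortest: 8.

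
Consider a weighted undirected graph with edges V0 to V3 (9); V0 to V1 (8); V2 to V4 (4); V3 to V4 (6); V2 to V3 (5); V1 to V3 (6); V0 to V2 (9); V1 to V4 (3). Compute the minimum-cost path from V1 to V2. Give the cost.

A few of the V1→V2 routes:
V1 -> V4 -> V2: 3 + 4 = 7
V1 -> V3 -> V2: 6 + 5 = 11
V1 -> V4 -> V3 -> V2: 3 + 6 + 5 = 14
V1 -> V3 -> V4 -> V2: 6 + 6 + 4 = 16
Best route has total 7.

7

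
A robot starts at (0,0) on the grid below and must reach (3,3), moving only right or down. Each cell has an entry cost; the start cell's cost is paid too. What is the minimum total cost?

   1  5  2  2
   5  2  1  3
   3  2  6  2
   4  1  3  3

Cheapest: [0,0] [0,1] [0,2] [1,2] [1,3] [2,3] [3,3]
  1 + 5 + 2 + 1 + 3 + 2 + 3 = 17

17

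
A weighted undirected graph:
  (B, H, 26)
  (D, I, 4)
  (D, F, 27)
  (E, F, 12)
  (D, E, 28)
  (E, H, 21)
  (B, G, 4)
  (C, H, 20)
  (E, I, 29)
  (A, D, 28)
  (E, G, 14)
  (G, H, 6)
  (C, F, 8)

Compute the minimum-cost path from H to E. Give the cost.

20

Some routes from H to E:
H - G - E: 6 + 14 = 20
H - B - G - E: 26 + 4 + 14 = 44
H - E: 21
H - C - F - E: 20 + 8 + 12 = 40
The minimum is 20.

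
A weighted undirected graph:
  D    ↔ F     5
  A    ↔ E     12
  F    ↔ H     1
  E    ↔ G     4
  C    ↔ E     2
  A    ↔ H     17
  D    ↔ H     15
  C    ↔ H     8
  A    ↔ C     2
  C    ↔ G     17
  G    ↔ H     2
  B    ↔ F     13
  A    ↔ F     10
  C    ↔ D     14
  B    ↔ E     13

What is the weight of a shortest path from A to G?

A few of the A→G routes:
A - F - H - G: 10 + 1 + 2 = 13
A - C - E - G: 2 + 2 + 4 = 8
A - C - H - G: 2 + 8 + 2 = 12
Shortest: 8.

8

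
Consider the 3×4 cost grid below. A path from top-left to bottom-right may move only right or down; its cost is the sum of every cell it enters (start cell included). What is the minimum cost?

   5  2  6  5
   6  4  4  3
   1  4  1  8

24

Path [0,0]→[0,1]→[1,1]→[1,2]→[2,2]→[2,3]: 5 + 2 + 4 + 4 + 1 + 8 = 24.
(Top row then right column would cost 29.)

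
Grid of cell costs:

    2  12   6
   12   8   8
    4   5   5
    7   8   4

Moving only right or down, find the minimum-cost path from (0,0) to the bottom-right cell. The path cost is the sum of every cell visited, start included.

32

One optimal route is r0c0 r1c0 r2c0 r2c1 r2c2 r3c2.
Its cost is 2 + 12 + 4 + 5 + 5 + 4 = 32.
For comparison, the top-then-right route costs 37.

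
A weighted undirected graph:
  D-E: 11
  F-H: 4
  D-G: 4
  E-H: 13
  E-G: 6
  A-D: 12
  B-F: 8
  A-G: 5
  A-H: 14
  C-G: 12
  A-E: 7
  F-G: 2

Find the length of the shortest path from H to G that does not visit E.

Routes from H to G avoiding E:
H -> A -> G: 14 + 5 = 19
H -> F -> G: 4 + 2 = 6
H -> A -> D -> G: 14 + 12 + 4 = 30
Shortest: 6.

6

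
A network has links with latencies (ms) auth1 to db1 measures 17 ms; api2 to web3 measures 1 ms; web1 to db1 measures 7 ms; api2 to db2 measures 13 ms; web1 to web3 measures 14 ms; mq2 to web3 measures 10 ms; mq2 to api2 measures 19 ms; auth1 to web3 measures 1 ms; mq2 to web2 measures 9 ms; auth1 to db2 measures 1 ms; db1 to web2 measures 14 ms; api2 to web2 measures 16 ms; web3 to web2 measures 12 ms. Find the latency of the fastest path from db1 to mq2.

23

Checking several routes:
db1-web2-web3-mq2: 14 + 12 + 10 = 36
db1-web1-web3-mq2: 7 + 14 + 10 = 31
db1-auth1-web3-mq2: 17 + 1 + 10 = 28
db1-web2-mq2: 14 + 9 = 23
Best route has total 23 ms.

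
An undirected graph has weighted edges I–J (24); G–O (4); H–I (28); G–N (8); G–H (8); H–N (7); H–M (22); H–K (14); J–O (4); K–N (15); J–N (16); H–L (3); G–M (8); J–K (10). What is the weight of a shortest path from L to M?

19

Comparing a few candidate routes:
L -> H -> M: 3 + 22 = 25
L -> H -> N -> J -> O -> G -> M: 3 + 7 + 16 + 4 + 4 + 8 = 42
L -> H -> N -> G -> M: 3 + 7 + 8 + 8 = 26
L -> H -> G -> M: 3 + 8 + 8 = 19
L -> H -> K -> J -> O -> G -> M: 3 + 14 + 10 + 4 + 4 + 8 = 43
L -> H -> K -> N -> G -> M: 3 + 14 + 15 + 8 + 8 = 48
The minimum is 19.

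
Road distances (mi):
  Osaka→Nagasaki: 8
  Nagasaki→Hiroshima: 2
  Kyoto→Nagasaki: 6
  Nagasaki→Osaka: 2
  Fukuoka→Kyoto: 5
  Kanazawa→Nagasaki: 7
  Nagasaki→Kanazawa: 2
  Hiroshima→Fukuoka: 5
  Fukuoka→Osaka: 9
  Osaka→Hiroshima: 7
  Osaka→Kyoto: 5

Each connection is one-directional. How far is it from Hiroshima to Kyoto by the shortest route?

Candidate routes:
Hiroshima - Fukuoka - Kyoto: 5 + 5 = 10
Hiroshima - Fukuoka - Osaka - Kyoto: 5 + 9 + 5 = 19
The minimum is 10 mi.

10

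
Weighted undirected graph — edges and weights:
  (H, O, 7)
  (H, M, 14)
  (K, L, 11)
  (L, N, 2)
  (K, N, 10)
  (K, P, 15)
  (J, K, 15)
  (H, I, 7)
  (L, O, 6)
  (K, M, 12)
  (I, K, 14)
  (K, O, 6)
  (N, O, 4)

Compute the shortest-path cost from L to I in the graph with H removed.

Routes from L to I avoiding H:
L→K→I: 11 + 14 = 25
L→O→K→I: 6 + 6 + 14 = 26
L→N→K→I: 2 + 10 + 14 = 26
L→O→N→K→I: 6 + 4 + 10 + 14 = 34
L→N→O→K→I: 2 + 4 + 6 + 14 = 26
Shortest: 25.

25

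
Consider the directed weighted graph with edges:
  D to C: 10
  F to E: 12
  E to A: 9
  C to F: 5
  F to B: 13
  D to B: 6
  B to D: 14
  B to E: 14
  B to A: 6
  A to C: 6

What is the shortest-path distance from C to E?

Paths from C to E:
C→F→E: 5 + 12 = 17
C→F→B→E: 5 + 13 + 14 = 32
Shortest: 17.

17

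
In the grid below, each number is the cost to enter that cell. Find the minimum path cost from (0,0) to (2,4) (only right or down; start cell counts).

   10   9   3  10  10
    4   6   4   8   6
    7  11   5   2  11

42

Cheapest: r0c0 -> r1c0 -> r1c1 -> r1c2 -> r2c2 -> r2c3 -> r2c4
  10 + 4 + 6 + 4 + 5 + 2 + 11 = 42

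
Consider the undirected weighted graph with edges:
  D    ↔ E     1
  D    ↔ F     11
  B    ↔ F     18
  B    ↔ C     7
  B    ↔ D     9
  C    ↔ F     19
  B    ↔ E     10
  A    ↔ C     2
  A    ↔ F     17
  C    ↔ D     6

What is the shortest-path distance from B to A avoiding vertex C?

35

Candidate routes:
B - D - F - A: 9 + 11 + 17 = 37
B - E - D - F - A: 10 + 1 + 11 + 17 = 39
B - F - A: 18 + 17 = 35
Shortest: 35.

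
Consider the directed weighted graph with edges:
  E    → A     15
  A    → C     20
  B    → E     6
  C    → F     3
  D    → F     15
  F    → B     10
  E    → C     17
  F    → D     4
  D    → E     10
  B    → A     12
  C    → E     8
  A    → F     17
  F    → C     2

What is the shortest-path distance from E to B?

30

Candidate routes:
E - A - C - F - B: 15 + 20 + 3 + 10 = 48
E - A - F - B: 15 + 17 + 10 = 42
E - C - F - B: 17 + 3 + 10 = 30
Best route has total 30.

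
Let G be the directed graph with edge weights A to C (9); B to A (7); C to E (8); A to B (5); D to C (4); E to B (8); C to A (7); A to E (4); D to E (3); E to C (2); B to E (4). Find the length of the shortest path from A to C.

6

Candidate routes:
A-E-C: 4 + 2 = 6
A-C: 9
A-B-E-C: 5 + 4 + 2 = 11
Best route has total 6.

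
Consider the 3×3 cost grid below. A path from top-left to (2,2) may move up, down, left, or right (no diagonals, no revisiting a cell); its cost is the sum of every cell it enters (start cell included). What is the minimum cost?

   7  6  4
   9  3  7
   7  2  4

22

Path (0,0) → (0,1) → (1,1) → (2,1) → (2,2): 7 + 6 + 3 + 2 + 4 = 22.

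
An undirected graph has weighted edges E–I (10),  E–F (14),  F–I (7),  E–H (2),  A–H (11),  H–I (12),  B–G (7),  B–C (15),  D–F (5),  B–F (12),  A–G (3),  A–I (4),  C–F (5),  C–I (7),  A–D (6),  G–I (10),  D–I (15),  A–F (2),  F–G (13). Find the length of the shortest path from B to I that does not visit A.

Comparing a few candidate routes:
B -> G -> I: 7 + 10 = 17
B -> C -> I: 15 + 7 = 22
B -> F -> I: 12 + 7 = 19
The minimum is 17.

17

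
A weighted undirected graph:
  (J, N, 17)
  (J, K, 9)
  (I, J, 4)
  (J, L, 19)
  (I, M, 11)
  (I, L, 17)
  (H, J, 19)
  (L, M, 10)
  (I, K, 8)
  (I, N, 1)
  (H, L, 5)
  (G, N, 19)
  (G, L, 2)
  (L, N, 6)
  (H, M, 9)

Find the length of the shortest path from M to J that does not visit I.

Some routes from M to J avoiding I:
M → L → J: 10 + 19 = 29
M → H → L → J: 9 + 5 + 19 = 33
M → L → N → J: 10 + 6 + 17 = 33
M → H → J: 9 + 19 = 28
Shortest: 28.

28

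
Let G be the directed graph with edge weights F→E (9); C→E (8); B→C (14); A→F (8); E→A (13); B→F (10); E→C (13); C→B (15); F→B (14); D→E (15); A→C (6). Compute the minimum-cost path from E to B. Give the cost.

Paths from E to B:
E→C→B: 13 + 15 = 28
E→A→F→B: 13 + 8 + 14 = 35
E→A→C→B: 13 + 6 + 15 = 34
Shortest: 28.

28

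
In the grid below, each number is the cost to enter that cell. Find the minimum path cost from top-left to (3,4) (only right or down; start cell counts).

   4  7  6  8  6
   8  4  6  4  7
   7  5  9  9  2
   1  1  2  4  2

Best path: [0,0]→[0,1]→[1,1]→[2,1]→[3,1]→[3,2]→[3,3]→[3,4]
Cost: 4 + 7 + 4 + 5 + 1 + 2 + 4 + 2 = 29
(Top row then right column would cost 42.)

29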